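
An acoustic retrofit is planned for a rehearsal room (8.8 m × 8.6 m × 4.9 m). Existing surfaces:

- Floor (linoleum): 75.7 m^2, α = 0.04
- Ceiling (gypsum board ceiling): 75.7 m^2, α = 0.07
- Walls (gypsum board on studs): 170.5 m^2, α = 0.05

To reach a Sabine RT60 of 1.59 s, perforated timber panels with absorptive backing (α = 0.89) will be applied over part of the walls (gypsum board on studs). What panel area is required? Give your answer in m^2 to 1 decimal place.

A₁ = Σ Sᵢαᵢ = 75.7×0.04 + 75.7×0.07 + 170.5×0.05 = 16.852 sabins.
Required A₂ = 0.161·370.832/1.59 = 37.550 sabins.
ΔA needed = 37.550 − 16.852 = 20.698 sabins.
Each m^2 of panel replacing the walls (gypsum board on studs) adds (0.89 − 0.05) = 0.84 sabins.
Panel area = 20.698 / 0.84 = 24.6 m^2.

24.6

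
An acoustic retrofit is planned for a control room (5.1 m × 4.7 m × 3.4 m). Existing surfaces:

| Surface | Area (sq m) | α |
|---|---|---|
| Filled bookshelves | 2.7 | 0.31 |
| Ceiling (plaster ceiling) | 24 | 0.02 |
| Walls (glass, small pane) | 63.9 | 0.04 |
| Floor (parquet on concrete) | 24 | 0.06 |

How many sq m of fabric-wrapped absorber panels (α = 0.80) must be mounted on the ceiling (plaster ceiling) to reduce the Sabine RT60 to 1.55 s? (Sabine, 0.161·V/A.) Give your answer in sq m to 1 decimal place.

A₁ = Σ Sᵢαᵢ = 2.7×0.31 + 24×0.02 + 63.9×0.04 + 24×0.06 = 5.313 sabins.
V = 81.498 m³. Target absorption A₂ = 0.161 × 81.498 / 1.55 = 8.465 sabins.
Absorption to add: 8.465 − 5.313 = 3.152 sabins.
Each sq m of panel replacing the ceiling (plaster ceiling) adds (0.80 − 0.02) = 0.78 sabins.
Area = ΔA/Δα = 3.152/0.78 = 4.0 sq m.

4.0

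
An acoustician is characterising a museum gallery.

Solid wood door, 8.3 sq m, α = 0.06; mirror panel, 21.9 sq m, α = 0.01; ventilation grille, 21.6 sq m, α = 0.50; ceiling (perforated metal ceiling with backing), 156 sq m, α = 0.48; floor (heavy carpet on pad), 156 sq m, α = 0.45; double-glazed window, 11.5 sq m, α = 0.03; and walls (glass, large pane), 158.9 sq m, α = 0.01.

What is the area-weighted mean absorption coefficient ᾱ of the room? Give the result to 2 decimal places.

0.30

Total surface area S = 534.2 sq m.
Σ(Sᵢαᵢ) = 8.3×0.06 + 21.9×0.01 + 21.6×0.50 + 156×0.48 + 156×0.45 + 11.5×0.03 + 158.9×0.01 = 158.531.
ᾱ = A/S = 0.30.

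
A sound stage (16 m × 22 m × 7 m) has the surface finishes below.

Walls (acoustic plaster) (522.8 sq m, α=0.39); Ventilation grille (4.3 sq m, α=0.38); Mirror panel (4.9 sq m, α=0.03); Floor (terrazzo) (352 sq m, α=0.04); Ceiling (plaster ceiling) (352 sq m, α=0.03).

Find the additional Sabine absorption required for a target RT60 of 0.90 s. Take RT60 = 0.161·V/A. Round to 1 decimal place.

Equivalent absorption area: A₁ = 522.8×0.39 + 4.3×0.38 + 4.9×0.03 + 352×0.04 + 352×0.03 = 230.313 sq m.
V = 2464 m³. Required absorption A₂ = 0.161 × 2464 / 0.90 = 440.782 sabins.
ΔA = A₂ − A₁ = 440.782 − 230.313 = 210.5 sabins.

210.5 sabins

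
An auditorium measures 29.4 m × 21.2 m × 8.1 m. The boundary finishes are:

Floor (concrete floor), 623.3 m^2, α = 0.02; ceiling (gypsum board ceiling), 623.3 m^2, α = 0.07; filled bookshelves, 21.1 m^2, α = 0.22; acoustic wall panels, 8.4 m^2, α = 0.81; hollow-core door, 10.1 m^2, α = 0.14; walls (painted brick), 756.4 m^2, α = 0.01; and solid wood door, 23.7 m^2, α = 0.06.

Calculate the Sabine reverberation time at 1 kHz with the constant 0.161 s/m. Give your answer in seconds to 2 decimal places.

10.43 s

Equivalent absorption area: A = 623.3·0.02 + 623.3·0.07 + 21.1·0.22 + 8.4·0.81 + 10.1·0.14 + 756.4·0.01 + 23.7·0.06 = 77.943 m^2.
V = 29.4·21.2·8.1 = 5048.568 m³.
Sabine: RT60 = 0.161 × 5048.568 / 77.943 = 10.43 s.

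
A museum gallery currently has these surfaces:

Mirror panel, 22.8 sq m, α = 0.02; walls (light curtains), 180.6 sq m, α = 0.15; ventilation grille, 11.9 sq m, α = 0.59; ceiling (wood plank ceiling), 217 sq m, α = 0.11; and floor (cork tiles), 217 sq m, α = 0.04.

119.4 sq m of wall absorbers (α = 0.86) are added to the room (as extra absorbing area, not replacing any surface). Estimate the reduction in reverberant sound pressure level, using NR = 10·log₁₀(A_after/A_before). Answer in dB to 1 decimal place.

4.0 dB

A_before = Σ Sᵢαᵢ = 22.8×0.02 + 180.6×0.15 + 11.9×0.59 + 217×0.11 + 217×0.04 = 67.117 sabins.
Treatment contributes 119.4·0.86 = 102.684 sabins.
New total A_after = 169.801 sabins.
Reduction = 10 log₁₀(A_after/A_before) = 10 log₁₀(2.5299) = 4.0 dB.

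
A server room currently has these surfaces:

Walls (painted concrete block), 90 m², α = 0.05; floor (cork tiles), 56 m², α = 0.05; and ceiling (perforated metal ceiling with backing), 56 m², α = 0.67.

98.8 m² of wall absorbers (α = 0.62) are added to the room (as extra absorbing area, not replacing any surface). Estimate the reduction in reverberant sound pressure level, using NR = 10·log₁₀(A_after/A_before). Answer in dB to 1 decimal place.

Equivalent absorption area: A_before = 90·0.05 + 56·0.05 + 56·0.67 = 44.820 m².
Added absorption = 98.8 × 0.62 = 61.256 sabins.
A_after = 44.820 + 61.256 = 106.076 sabins.
NR = 10·log₁₀(106.076/44.820) = 3.7 dB.

3.7 dB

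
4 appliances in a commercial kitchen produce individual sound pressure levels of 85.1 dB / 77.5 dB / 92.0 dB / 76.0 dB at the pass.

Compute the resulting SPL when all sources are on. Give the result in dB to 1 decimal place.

Σ 10^(Lᵢ/10) = 2.005e+09.
Back to dB: 10·log₁₀ Σ = 93.0 dB.

93.0 dB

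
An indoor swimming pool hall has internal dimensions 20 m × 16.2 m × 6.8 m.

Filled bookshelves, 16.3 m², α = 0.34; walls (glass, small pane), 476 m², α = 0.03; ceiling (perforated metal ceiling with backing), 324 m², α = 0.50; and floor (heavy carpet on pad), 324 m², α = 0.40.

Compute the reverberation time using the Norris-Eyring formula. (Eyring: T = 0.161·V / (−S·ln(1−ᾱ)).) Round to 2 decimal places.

0.98 s

S = Σ Sᵢ = 1140.3 m².
Absorption A = 16.3·0.34 + 476·0.03 + 324·0.50 + 324·0.40 = 311.422 sabins.
ᾱ = 311.422 / 1140.3 = 0.2731.
−S·ln(1−ᾱ) = −1140.3 × ln(1 − 0.2731) = 363.717.
V = 20 × 16.2 × 6.8 = 2203.2 m³.
RT60 = 0.161 × 2203.2 / 363.717 = 0.98 s.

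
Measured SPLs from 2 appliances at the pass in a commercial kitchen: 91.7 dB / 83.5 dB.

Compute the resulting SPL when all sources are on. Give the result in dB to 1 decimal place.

92.3 dB

Σ 10^(Lᵢ/10) = 1.703e+09.
L_total = 10·log₁₀(1.703e+09) = 92.3 dB.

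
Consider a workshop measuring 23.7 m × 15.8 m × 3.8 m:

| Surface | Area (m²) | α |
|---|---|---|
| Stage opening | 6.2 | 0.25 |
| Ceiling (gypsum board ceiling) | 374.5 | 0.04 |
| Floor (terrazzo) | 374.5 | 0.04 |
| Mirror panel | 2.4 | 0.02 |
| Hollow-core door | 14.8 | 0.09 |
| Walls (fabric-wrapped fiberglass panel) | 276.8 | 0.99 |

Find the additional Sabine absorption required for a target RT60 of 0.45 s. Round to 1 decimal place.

202.2 sabins

Equivalent absorption area: A₁ = 6.2·0.25 + 374.5·0.04 + 374.5·0.04 + 2.4·0.02 + 14.8·0.09 + 276.8·0.99 = 306.922 m².
V = 1422.948 m³. Required absorption A₂ = 0.161 × 1422.948 / 0.45 = 509.099 sabins.
Additional absorption ΔA = 509.099 − 306.922 = 202.2 sabins.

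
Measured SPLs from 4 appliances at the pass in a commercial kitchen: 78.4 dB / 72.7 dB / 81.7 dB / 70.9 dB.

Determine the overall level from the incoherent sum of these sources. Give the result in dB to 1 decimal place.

83.9 dB

Σ 10^(Lᵢ/10) = 2.48e+08.
Back to dB: 10·log₁₀ Σ = 83.9 dB.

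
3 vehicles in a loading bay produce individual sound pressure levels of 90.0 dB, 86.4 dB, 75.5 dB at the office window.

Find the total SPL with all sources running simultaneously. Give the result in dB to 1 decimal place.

Σ 10^(Lᵢ/10) = 1.472e+09.
Combined level = 10 log₁₀(1.472e+09) = 91.7 dB.

91.7 dB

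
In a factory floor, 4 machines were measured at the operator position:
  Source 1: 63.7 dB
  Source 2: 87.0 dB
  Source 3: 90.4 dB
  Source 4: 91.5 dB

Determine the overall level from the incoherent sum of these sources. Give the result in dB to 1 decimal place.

94.8 dB

Converting to relative power and adding: 10^(63.7/10) + 10^(87.0/10) + 10^(90.4/10) + 10^(91.5/10) = 3.013e+09.
L_total = 10·log₁₀(3.013e+09) = 94.8 dB.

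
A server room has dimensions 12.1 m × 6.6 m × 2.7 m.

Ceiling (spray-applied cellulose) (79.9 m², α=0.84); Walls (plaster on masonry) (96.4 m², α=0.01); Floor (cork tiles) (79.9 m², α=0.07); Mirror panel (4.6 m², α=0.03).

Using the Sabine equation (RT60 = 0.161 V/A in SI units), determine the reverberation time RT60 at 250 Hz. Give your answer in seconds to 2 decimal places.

Total absorption A = 79.9*0.84 + 96.4*0.01 + 79.9*0.07 + 4.6*0.03
  = 67.116 + 0.964 + 5.593 + 0.138 = 73.811 m² sabins.
V = 12.1·6.6·2.7 = 215.622 m³.
RT60 = 0.161 · V / A = 0.161 × 215.622 / 73.811 = 0.47 s.

0.47 s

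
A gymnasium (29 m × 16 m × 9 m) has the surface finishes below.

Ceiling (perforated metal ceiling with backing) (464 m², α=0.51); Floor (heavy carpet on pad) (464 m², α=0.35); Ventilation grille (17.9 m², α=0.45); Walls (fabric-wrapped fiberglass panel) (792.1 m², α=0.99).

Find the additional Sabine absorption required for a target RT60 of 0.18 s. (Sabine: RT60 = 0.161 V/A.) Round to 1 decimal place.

Equivalent absorption area: A₁ = 464*0.51 + 464*0.35 + 17.9*0.45 + 792.1*0.99 = 1191.274 m².
V = 4176 m³. Required absorption A₂ = 0.161 × 4176 / 0.18 = 3735.200 sabins.
Shortfall: 3735.200 − 1191.274 = 2543.9 sabins.

2543.9 sabins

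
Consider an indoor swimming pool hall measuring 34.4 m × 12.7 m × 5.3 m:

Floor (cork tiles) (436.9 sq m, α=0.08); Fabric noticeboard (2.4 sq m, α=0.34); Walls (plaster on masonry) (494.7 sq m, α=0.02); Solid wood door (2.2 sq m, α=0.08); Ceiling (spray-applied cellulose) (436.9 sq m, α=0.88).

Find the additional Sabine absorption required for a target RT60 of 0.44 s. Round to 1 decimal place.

416.9 sabins

Total absorption A₁ = 436.9·0.08 + 2.4·0.34 + 494.7·0.02 + 2.2·0.08 + 436.9·0.88
  = 34.952 + 0.816 + 9.894 + 0.176 + 384.472 = 430.310 sq m sabins.
Target A₂ = 0.161·2315.464/0.44 = 847.249 sabins (V = 2315.464 m³).
Shortfall: 847.249 − 430.310 = 416.9 sabins.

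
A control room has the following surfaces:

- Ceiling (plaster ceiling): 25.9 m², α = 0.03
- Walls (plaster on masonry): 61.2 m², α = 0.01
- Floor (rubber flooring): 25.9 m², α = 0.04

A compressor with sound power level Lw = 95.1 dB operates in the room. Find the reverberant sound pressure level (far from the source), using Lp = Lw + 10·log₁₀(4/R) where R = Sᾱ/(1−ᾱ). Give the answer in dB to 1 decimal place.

97.2 dB

Σ(Sᵢαᵢ) = 25.9×0.03 + 61.2×0.01 + 25.9×0.04 = 2.425; total area S = 113.0 m².
ᾱ = 2.425/113.0 = 0.0215; R = Sᾱ/(1−ᾱ) = 2.425/(1−0.0215) = 2.478 m².
Lp = Lw + 10 log₁₀(4/R) = 95.1 +2.08 = 97.2 dB.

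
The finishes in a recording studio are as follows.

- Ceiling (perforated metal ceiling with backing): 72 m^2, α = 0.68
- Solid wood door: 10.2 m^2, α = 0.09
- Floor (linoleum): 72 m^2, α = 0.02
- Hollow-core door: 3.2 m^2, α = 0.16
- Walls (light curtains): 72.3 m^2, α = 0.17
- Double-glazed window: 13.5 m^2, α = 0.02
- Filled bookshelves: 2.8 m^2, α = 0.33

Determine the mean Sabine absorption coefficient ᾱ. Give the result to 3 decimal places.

0.266

S = Σ Sᵢ = 72 + 10.2 + 72 + 3.2 + 72.3 + 13.5 + 2.8 = 246.0 m^2.
A = 72·0.68 + 10.2·0.09 + 72·0.02 + 3.2·0.16 + 72.3·0.17 + 13.5·0.02 + 2.8·0.33 = 65.315 sabins.
ᾱ = A/S = 0.266.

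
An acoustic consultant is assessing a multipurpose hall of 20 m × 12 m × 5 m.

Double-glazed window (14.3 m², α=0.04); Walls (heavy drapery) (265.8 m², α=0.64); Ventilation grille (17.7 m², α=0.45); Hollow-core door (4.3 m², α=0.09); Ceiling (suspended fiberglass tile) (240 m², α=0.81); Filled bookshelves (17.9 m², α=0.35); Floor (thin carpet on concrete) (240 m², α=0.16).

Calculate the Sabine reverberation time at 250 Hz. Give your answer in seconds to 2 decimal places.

Total absorption A = 14.3*0.04 + 265.8*0.64 + 17.7*0.45 + 4.3*0.09 + 240*0.81 + 17.9*0.35 + 240*0.16
  = 0.572 + 170.112 + 7.965 + 0.387 + 194.400 + 6.265 + 38.400 = 418.101 m² sabins.
V = 20·12·5 = 1200 m³.
RT60 = 0.161 · V / A = 0.161 × 1200 / 418.101 = 0.46 s.

0.46 s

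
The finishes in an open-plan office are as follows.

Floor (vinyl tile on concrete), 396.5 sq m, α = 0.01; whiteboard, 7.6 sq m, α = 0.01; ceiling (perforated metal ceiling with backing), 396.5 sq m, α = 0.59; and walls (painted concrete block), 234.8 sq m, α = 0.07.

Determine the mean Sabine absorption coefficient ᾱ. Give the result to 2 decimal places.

Total surface area S = 1035.4 sq m.
Σ(Sᵢαᵢ) = 396.5×0.01 + 7.6×0.01 + 396.5×0.59 + 234.8×0.07 = 254.412.
ᾱ = 254.412 / 1035.4 = 0.25.

0.25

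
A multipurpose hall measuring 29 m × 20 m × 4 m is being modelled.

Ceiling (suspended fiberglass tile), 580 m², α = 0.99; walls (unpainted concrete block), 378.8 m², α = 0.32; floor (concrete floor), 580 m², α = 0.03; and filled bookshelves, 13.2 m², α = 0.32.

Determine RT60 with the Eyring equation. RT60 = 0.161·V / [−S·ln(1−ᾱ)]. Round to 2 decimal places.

Total surface area S = 580 + 378.8 + 580 + 13.2 = 1552.0 m².
Σ(Sᵢαᵢ) = 580×0.99 + 378.8×0.32 + 580×0.03 + 13.2×0.32 = 717.040.
ᾱ = 717.040 / 1552.0 = 0.4620.
Eyring denominator: −S ln(1−ᾱ) = 962.080.
V = 29 × 20 × 4 = 2320 m³.
RT60 = 0.161 × 2320 / 962.080 = 0.39 s.

0.39 sec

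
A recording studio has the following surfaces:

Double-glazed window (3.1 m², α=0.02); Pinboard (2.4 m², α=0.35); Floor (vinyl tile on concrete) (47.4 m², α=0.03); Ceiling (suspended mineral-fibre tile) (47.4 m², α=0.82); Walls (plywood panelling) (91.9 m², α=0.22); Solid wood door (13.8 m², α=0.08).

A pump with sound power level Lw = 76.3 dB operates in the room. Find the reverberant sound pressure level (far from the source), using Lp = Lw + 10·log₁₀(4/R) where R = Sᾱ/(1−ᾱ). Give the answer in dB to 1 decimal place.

62.8 dB

Σ(Sᵢαᵢ) = 3.1×0.02 + 2.4×0.35 + 47.4×0.03 + 47.4×0.82 + 91.9×0.22 + 13.8×0.08 = 62.514; total area S = 206.0 m².
ᾱ = 0.3035, so room constant R = A/(1−ᾱ) = 89.754 m².
Lp = 76.3 + 10·log₁₀(4/89.754) = 76.3 + (-13.51) = 62.8 dB.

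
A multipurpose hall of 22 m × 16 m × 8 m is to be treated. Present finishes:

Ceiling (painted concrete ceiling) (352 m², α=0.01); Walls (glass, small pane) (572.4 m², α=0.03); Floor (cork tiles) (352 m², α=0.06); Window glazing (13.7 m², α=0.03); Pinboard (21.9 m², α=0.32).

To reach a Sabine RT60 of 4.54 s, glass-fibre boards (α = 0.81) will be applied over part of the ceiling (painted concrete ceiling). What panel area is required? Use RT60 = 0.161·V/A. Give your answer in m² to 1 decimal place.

63.3

Equivalent absorption area: A₁ = 352×0.01 + 572.4×0.03 + 352×0.06 + 13.7×0.03 + 21.9×0.32 = 49.231 m².
V = 2816 m³. Target absorption A₂ = 0.161 × 2816 / 4.54 = 99.863 sabins.
ΔA needed = 99.863 − 49.231 = 50.632 sabins.
Each m² of panel replacing the ceiling (painted concrete ceiling) adds (0.81 − 0.01) = 0.80 sabins.
Panel area = 50.632 / 0.80 = 63.3 m².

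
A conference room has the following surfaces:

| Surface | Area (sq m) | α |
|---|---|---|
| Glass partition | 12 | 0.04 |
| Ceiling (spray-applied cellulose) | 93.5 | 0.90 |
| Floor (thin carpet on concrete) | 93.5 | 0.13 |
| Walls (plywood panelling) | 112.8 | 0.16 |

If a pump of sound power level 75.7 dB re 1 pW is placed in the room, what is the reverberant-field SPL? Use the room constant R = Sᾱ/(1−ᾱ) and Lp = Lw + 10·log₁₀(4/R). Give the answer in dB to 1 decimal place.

A = 114.833 sabins; S = 311.8 sq m.
ᾱ = 0.3683, so room constant R = A/(1−ᾱ) = 181.784 sq m.
Lp = Lw + 10 log₁₀(4/R) = 75.7 -16.57 = 59.1 dB.

59.1 dB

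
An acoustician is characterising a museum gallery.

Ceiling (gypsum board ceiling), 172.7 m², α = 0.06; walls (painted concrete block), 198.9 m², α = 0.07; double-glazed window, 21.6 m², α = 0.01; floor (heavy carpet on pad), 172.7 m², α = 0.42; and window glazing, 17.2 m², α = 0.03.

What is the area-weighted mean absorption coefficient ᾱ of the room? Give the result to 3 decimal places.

0.167

S = Σ Sᵢ = 172.7 + 198.9 + 21.6 + 172.7 + 17.2 = 583.1 m².
Σ(Sᵢαᵢ) = 172.7×0.06 + 198.9×0.07 + 21.6×0.01 + 172.7×0.42 + 17.2×0.03 = 97.551.
ᾱ = 97.551 / 583.1 = 0.167.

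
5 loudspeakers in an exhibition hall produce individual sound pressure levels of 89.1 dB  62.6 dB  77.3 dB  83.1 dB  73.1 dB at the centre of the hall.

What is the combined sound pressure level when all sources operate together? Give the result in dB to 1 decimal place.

90.4 dB

Converting to relative power and adding: 10^(89.1/10) + 10^(62.6/10) + 10^(77.3/10) + 10^(83.1/10) + 10^(73.1/10) = 1.093e+09.
L_total = 10·log₁₀(1.093e+09) = 90.4 dB.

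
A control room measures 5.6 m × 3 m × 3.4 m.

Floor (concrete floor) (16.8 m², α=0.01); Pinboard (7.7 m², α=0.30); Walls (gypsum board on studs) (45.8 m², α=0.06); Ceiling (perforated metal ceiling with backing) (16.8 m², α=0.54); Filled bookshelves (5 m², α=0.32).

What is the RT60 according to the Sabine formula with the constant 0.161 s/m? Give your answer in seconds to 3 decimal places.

Equivalent absorption area: A = 16.8·0.01 + 7.7·0.30 + 45.8·0.06 + 16.8·0.54 + 5·0.32 = 15.898 m².
Volume V = 5.6 × 3 × 3.4 = 57.12 m³.
T = 0.161 V/A = 0.161·57.12/15.898 = 0.578 s.

0.578 s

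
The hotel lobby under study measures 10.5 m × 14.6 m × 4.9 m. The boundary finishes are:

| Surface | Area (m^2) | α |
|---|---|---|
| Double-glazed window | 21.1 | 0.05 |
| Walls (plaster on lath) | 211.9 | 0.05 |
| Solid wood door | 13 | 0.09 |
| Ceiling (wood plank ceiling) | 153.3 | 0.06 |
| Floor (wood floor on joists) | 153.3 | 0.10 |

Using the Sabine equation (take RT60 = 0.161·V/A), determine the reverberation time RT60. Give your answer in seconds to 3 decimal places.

Summing Sᵢαᵢ: 1.055 + 10.595 + 1.170 + 9.198 + 15.330 → A = 37.348 sabins.
Volume V = 10.5 × 14.6 × 4.9 = 751.17 m³.
Sabine: RT60 = 0.161 × 751.17 / 37.348 = 3.238 s.

3.238 seconds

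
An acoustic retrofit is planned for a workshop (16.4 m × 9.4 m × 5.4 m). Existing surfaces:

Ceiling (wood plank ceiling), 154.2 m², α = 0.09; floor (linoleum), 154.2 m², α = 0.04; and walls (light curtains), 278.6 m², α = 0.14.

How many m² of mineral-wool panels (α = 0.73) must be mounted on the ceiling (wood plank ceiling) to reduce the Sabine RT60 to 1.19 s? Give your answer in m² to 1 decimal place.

83.7

Equivalent absorption area: A₁ = 154.2*0.09 + 154.2*0.04 + 278.6*0.14 = 59.050 m².
Required A₂ = 0.161·832.464/1.19 = 112.627 sabins.
Absorption to add: 112.627 − 59.050 = 53.577 sabins.
Net gain per m²: Δα = 0.73 − 0.09 = 0.64.
Panel area = 53.577 / 0.64 = 83.7 m².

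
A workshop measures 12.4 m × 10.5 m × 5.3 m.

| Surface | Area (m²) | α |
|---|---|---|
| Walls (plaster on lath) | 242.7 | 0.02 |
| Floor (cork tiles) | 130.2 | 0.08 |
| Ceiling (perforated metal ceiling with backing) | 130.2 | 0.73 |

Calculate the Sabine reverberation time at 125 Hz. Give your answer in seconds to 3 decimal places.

1.007 seconds

Summing Sᵢαᵢ: 4.854 + 10.416 + 95.046 → A = 110.316 sabins.
Volume V = 12.4 × 10.5 × 5.3 = 690.06 m³.
Sabine: RT60 = 0.161 × 690.06 / 110.316 = 1.007 s.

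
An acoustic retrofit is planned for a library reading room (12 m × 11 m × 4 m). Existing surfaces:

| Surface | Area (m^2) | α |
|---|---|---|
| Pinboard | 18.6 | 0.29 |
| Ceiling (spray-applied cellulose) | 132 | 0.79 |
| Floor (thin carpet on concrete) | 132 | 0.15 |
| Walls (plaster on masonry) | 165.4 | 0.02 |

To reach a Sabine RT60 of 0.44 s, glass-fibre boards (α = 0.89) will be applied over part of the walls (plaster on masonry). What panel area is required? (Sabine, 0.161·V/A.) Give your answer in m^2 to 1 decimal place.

Summing Sᵢαᵢ: 5.394 + 104.280 + 19.800 + 3.308 → A₁ = 132.782 sabins.
Required A₂ = 0.161·528/0.44 = 193.200 sabins.
Absorption to add: 193.200 − 132.782 = 60.418 sabins.
Net gain per m^2: Δα = 0.89 − 0.02 = 0.87.
Panel area = 60.418 / 0.87 = 69.4 m^2.

69.4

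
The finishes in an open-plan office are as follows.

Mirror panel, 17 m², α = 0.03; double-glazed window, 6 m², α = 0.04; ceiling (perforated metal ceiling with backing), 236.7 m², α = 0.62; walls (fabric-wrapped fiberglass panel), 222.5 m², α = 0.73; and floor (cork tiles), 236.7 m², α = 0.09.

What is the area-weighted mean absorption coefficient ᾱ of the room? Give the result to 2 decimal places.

0.46

Total surface area S = 718.9 m².
A = 17×0.03 + 6×0.04 + 236.7×0.62 + 222.5×0.73 + 236.7×0.09 = 331.232 sabins.
ᾱ = 331.232 / 718.9 = 0.46.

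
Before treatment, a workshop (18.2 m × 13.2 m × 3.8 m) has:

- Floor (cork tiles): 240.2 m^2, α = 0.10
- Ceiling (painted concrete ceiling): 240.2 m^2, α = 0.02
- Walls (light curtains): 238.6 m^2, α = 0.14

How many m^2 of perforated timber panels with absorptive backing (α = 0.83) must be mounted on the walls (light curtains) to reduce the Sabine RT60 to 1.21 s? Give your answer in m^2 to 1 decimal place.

85.9

Equivalent absorption area: A₁ = 240.2·0.10 + 240.2·0.02 + 238.6·0.14 = 62.228 m^2.
V = 912.912 m³. Target absorption A₂ = 0.161 × 912.912 / 1.21 = 121.470 sabins.
ΔA needed = 121.470 − 62.228 = 59.242 sabins.
Each m^2 of panel replacing the walls (light curtains) adds (0.83 − 0.14) = 0.69 sabins.
Area = ΔA/Δα = 59.242/0.69 = 85.9 m^2.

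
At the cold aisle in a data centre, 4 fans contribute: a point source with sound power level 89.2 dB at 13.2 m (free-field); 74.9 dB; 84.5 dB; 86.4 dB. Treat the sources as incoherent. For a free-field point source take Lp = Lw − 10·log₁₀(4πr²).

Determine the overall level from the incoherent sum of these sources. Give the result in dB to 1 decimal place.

Source at 13.2 m: Lp = 89.2 − 10·log₁₀(4π·13.2²) = 89.2 − 10·log₁₀(2189.564) = 55.8 dB.
Sum in the linear (power) domain: Σ 10^(Lᵢ/10) = 10^(55.8/10) + 10^(74.9/10) + 10^(84.5/10) + 10^(86.4/10) = 7.496e+08.
Back to dB: 10·log₁₀ Σ = 88.7 dB.

88.7 dB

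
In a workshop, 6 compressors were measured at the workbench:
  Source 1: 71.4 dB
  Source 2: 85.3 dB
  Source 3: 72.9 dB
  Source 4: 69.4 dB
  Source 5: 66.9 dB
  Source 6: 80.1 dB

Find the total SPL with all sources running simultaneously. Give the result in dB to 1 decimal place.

Converting to relative power and adding: 10^(71.4/10) + 10^(85.3/10) + 10^(72.9/10) + 10^(69.4/10) + 10^(66.9/10) + 10^(80.1/10) = 4.881e+08.
Combined level = 10 log₁₀(4.881e+08) = 86.9 dB.

86.9 dB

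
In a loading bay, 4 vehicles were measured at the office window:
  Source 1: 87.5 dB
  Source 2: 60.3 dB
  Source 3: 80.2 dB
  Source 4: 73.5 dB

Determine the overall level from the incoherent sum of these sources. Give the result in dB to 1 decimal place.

88.4 dB

Converting to relative power and adding: 10^(87.5/10) + 10^(60.3/10) + 10^(80.2/10) + 10^(73.5/10) = 6.905e+08.
Back to dB: 10·log₁₀ Σ = 88.4 dB.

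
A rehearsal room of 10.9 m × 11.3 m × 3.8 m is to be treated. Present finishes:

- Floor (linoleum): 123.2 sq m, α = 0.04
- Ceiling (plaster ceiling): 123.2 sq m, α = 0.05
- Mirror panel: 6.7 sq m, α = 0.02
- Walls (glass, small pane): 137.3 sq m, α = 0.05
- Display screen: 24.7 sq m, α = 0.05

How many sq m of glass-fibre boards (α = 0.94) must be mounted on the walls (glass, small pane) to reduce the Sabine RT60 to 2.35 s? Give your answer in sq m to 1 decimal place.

A₁ = Σ Sᵢαᵢ = 123.2*0.04 + 123.2*0.05 + 6.7*0.02 + 137.3*0.05 + 24.7*0.05 = 19.322 sabins.
V = 468.046 m³. Target absorption A₂ = 0.161 × 468.046 / 2.35 = 32.066 sabins.
ΔA needed = 32.066 − 19.322 = 12.744 sabins.
Net gain per sq m: Δα = 0.94 − 0.05 = 0.89.
Area = ΔA/Δα = 12.744/0.89 = 14.3 sq m.

14.3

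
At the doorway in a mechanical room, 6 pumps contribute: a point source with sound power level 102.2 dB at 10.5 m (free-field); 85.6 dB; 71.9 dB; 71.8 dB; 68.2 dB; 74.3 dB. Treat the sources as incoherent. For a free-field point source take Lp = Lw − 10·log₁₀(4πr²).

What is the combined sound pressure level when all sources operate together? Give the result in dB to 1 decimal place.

Source at 10.5 m: Lp = 102.2 − 10·log₁₀(4π·10.5²) = 102.2 − 10·log₁₀(1385.442) = 70.8 dB.
Σ 10^(Lᵢ/10) = 4.392e+08.
L_total = 10·log₁₀(4.392e+08) = 86.4 dB.

86.4 dB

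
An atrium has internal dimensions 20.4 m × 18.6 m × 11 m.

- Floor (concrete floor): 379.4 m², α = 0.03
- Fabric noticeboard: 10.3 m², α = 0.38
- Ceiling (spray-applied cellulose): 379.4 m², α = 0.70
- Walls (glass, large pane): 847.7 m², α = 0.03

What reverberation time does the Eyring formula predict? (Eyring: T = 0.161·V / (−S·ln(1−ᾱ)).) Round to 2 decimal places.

1.98 s

Total surface area S = 379.4 + 10.3 + 379.4 + 847.7 = 1616.8 m².
Σ(Sᵢαᵢ) = 379.4·0.03 + 10.3·0.38 + 379.4·0.70 + 847.7·0.03 = 306.307.
Mean coefficient ᾱ = A/S = 0.1895.
−S·ln(1−ᾱ) = −1616.8 × ln(1 − 0.1895) = 339.696.
V = 20.4 × 18.6 × 11 = 4173.84 m³.
T = 0.161·V/[−S·ln(1−ᾱ)] = 0.161·4173.84/339.696 = 1.98 s.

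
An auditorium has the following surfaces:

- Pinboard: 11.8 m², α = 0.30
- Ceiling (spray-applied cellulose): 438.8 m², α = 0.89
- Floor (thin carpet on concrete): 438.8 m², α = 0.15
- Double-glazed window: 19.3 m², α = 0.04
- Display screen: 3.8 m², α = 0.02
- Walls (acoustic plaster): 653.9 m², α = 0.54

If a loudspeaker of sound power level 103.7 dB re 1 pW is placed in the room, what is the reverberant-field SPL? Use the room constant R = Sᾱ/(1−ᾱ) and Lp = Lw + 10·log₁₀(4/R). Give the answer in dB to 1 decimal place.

77.4 dB

A = 813.846 sabins; S = 1566.4 m².
ᾱ = 813.846/1566.4 = 0.5196; R = Sᾱ/(1−ᾱ) = 813.846/(1−0.5196) = 1694.101 m².
Lp = 103.7 + 10·log₁₀(4/1694.101) = 103.7 + (-26.27) = 77.4 dB.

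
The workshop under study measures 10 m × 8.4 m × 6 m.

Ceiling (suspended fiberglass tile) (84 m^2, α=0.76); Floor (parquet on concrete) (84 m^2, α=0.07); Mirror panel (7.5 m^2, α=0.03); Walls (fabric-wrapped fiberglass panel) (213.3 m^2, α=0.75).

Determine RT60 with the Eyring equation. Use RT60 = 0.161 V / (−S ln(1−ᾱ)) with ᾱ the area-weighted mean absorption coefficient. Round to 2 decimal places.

0.23 seconds

S = Σ Sᵢ = 388.8 m^2.
Σ(Sᵢαᵢ) = 84×0.76 + 84×0.07 + 7.5×0.03 + 213.3×0.75 = 229.920.
ᾱ = 229.920 / 388.8 = 0.5914.
−S·ln(1−ᾱ) = −388.8 × ln(1 − 0.5914) = 347.983.
V = 10 × 8.4 × 6 = 504 m³.
T = 0.161·V/[−S·ln(1−ᾱ)] = 0.161·504/347.983 = 0.23 s.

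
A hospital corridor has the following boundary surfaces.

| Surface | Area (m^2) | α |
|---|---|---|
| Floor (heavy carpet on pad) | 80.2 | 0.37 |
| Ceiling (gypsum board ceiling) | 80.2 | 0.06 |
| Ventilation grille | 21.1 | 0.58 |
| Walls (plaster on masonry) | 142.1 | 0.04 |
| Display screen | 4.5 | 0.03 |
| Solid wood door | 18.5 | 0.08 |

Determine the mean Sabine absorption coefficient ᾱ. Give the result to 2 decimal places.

0.16

Total surface area S = 346.6 m^2.
Σ(Sᵢαᵢ) = 80.2×0.37 + 80.2×0.06 + 21.1×0.58 + 142.1×0.04 + 4.5×0.03 + 18.5×0.08 = 54.023.
ᾱ = A/S = 0.16.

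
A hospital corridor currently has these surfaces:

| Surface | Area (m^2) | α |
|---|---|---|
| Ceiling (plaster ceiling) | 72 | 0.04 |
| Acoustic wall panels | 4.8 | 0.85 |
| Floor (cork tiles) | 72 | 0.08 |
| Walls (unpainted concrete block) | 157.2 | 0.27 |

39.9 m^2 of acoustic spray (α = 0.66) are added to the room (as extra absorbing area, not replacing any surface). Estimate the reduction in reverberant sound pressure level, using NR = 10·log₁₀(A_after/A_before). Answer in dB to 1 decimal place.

Equivalent absorption area: A_before = 72*0.04 + 4.8*0.85 + 72*0.08 + 157.2*0.27 = 55.164 m^2.
Added absorption = 39.9 × 0.66 = 26.334 sabins.
A_after = 55.164 + 26.334 = 81.498 sabins.
NR = 10·log₁₀(81.498/55.164) = 1.7 dB.

1.7 dB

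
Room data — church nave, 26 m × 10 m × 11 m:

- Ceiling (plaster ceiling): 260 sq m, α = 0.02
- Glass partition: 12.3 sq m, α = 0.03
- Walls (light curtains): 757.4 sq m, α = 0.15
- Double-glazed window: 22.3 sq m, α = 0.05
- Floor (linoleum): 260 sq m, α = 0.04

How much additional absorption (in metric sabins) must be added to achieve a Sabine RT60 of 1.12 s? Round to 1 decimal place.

280.4 sabins

Summing Sᵢαᵢ: 5.200 + 0.369 + 113.610 + 1.115 + 10.400 → A₁ = 130.694 sabins.
For T = 1.12 s, need A₂ = 0.161·V/T = 0.161·2860/1.12 = 411.125 sabins.
Additional absorption ΔA = 411.125 − 130.694 = 280.4 sabins.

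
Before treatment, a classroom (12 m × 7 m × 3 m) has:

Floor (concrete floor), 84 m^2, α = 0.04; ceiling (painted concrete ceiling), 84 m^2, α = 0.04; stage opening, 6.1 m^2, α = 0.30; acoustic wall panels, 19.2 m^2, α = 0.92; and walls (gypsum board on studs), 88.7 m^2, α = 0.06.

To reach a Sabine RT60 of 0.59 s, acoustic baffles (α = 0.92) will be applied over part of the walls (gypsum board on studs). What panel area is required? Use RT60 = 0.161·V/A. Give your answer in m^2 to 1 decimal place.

43.3

Total absorption A₁ = 84*0.04 + 84*0.04 + 6.1*0.30 + 19.2*0.92 + 88.7*0.06
  = 3.360 + 3.360 + 1.830 + 17.664 + 5.322 = 31.536 m^2 sabins.
V = 252 m³. Target absorption A₂ = 0.161 × 252 / 0.59 = 68.766 sabins.
ΔA needed = 68.766 − 31.536 = 37.230 sabins.
Net gain per m^2: Δα = 0.92 − 0.06 = 0.86.
Area = ΔA/Δα = 37.230/0.86 = 43.3 m^2.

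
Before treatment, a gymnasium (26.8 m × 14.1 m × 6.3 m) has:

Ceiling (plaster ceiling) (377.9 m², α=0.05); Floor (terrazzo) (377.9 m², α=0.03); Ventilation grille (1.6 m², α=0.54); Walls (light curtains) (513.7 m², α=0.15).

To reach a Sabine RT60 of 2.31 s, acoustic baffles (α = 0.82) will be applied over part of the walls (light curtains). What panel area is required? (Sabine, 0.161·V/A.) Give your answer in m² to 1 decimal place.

86.2

A₁ = Σ Sᵢαᵢ = 377.9*0.05 + 377.9*0.03 + 1.6*0.54 + 513.7*0.15 = 108.151 sabins.
Required A₂ = 0.161·2380.644/2.31 = 165.924 sabins.
Absorption to add: 165.924 − 108.151 = 57.773 sabins.
Each m² of panel replacing the walls (light curtains) adds (0.82 − 0.15) = 0.67 sabins.
Area = ΔA/Δα = 57.773/0.67 = 86.2 m².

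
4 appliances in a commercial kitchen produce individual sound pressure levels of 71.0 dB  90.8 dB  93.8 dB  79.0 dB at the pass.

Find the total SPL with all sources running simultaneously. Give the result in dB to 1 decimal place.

95.7 dB

Sum in the linear (power) domain: Σ 10^(Lᵢ/10) = 10^(71.0/10) + 10^(90.8/10) + 10^(93.8/10) + 10^(79.0/10) = 3.693e+09.
L_total = 10·log₁₀(3.693e+09) = 95.7 dB.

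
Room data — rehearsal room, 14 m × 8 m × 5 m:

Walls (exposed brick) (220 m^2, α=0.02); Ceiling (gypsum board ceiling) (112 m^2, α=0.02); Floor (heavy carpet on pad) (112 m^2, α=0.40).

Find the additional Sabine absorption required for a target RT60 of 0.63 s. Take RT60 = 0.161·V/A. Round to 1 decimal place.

Total absorption A₁ = 220·0.02 + 112·0.02 + 112·0.40
  = 4.400 + 2.240 + 44.800 = 51.440 m^2 sabins.
Target A₂ = 0.161·560/0.63 = 143.111 sabins (V = 560 m³).
Additional absorption ΔA = 143.111 − 51.440 = 91.7 sabins.

91.7 sabins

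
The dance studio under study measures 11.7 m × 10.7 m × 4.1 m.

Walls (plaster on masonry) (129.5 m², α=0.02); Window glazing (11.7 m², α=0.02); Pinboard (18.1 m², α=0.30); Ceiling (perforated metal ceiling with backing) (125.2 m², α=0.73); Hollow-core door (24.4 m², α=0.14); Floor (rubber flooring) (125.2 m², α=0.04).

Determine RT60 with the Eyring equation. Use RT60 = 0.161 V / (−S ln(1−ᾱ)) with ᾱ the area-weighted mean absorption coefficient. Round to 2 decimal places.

0.66 s

Total surface area S = 129.5 + 11.7 + 18.1 + 125.2 + 24.4 + 125.2 = 434.1 m².
Absorption A = 129.5×0.02 + 11.7×0.02 + 18.1×0.30 + 125.2×0.73 + 24.4×0.14 + 125.2×0.04 = 108.074 sabins.
ᾱ = 108.074 / 434.1 = 0.2490.
−S·ln(1−ᾱ) = −434.1 × ln(1 − 0.2490) = 124.304.
V = 11.7 × 10.7 × 4.1 = 513.279 m³.
RT60 = 0.161 × 513.279 / 124.304 = 0.66 s.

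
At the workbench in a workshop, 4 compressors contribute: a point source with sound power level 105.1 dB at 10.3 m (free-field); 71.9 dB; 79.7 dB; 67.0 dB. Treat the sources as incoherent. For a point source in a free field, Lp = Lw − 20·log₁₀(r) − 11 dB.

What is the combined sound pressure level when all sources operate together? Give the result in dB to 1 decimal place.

Source at 10.3 m: Lp = 105.1 − 20·log₁₀(10.3) − 11 = 73.8 dB.
Σ 10^(Lᵢ/10) = 1.378e+08.
L_total = 10·log₁₀(1.378e+08) = 81.4 dB.

81.4 dB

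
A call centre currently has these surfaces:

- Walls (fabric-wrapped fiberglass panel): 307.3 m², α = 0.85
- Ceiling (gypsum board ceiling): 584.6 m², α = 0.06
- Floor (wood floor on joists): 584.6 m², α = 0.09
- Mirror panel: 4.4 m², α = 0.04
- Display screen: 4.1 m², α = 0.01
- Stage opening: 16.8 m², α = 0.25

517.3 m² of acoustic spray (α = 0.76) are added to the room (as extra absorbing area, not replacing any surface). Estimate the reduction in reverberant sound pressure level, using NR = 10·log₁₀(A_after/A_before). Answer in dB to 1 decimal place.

3.2 dB

Equivalent absorption area: A_before = 307.3*0.85 + 584.6*0.06 + 584.6*0.09 + 4.4*0.04 + 4.1*0.01 + 16.8*0.25 = 353.312 m².
Added absorption = 517.3 × 0.76 = 393.148 sabins.
A_after = 353.312 + 393.148 = 746.460 sabins.
NR = 10·log₁₀(746.460/353.312) = 3.2 dB.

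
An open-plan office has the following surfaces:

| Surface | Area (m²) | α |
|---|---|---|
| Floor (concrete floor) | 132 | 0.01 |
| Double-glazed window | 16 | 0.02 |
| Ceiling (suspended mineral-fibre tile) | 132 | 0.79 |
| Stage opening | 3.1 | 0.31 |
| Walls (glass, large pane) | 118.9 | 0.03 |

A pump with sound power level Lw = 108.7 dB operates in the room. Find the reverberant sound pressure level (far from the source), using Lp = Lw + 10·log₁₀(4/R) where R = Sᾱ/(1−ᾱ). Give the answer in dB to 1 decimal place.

Σ(Sᵢαᵢ) = 132·0.01 + 16·0.02 + 132·0.79 + 3.1·0.31 + 118.9·0.03 = 110.448; total area S = 402.0 m².
ᾱ = 0.2747, so room constant R = A/(1−ᾱ) = 152.279 m².
Lp = 108.7 + 10·log₁₀(4/152.279) = 108.7 + (-15.81) = 92.9 dB.

92.9 dB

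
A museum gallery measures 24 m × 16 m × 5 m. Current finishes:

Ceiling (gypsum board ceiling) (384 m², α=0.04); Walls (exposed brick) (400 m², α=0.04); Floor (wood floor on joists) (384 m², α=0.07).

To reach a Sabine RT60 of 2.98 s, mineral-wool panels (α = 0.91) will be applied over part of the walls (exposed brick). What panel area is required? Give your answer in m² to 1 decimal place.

52.3

Total absorption A₁ = 384·0.04 + 400·0.04 + 384·0.07
  = 15.360 + 16.000 + 26.880 = 58.240 m² sabins.
V = 1920 m³. Target absorption A₂ = 0.161 × 1920 / 2.98 = 103.732 sabins.
Absorption to add: 103.732 − 58.240 = 45.492 sabins.
Each m² of panel replacing the walls (exposed brick) adds (0.91 − 0.04) = 0.87 sabins.
Panel area = 45.492 / 0.87 = 52.3 m².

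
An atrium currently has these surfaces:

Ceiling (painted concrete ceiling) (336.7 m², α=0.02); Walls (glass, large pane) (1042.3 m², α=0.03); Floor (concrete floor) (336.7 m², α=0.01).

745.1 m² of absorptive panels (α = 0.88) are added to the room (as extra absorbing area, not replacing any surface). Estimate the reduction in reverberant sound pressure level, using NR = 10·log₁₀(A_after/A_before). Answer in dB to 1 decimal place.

A_before = Σ Sᵢαᵢ = 336.7×0.02 + 1042.3×0.03 + 336.7×0.01 = 41.370 sabins.
Added absorption = 745.1 × 0.88 = 655.688 sabins.
New total A_after = 697.058 sabins.
NR = 10·log₁₀(697.058/41.370) = 12.3 dB.

12.3 dB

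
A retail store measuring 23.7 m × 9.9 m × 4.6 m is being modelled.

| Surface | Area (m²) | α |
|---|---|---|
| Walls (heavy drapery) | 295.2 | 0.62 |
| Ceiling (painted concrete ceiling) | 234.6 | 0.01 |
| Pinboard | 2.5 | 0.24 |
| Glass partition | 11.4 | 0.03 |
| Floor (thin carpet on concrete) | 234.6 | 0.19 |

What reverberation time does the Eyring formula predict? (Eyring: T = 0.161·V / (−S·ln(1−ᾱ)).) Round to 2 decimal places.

S = Σ Sᵢ = 778.3 m².
Σ(Sᵢαᵢ) = 295.2×0.62 + 234.6×0.01 + 2.5×0.24 + 11.4×0.03 + 234.6×0.19 = 230.886.
Mean coefficient ᾱ = A/S = 0.2967.
−S·ln(1−ᾱ) = −778.3 × ln(1 − 0.2967) = 273.940.
V = 23.7 × 9.9 × 4.6 = 1079.298 m³.
RT60 = 0.161 × 1079.298 / 273.940 = 0.63 s.

0.63 seconds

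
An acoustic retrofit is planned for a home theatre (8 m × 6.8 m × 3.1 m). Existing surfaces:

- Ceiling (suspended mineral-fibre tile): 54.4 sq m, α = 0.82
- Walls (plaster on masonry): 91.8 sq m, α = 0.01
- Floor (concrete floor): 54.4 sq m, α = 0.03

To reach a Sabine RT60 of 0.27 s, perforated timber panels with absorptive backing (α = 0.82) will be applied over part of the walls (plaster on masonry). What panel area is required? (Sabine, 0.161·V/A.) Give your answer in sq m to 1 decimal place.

Total absorption A₁ = 54.4·0.82 + 91.8·0.01 + 54.4·0.03
  = 44.608 + 0.918 + 1.632 = 47.158 sq m sabins.
Required A₂ = 0.161·168.64/0.27 = 100.559 sabins.
ΔA needed = 100.559 − 47.158 = 53.401 sabins.
Net gain per sq m: Δα = 0.82 − 0.01 = 0.81.
Area = ΔA/Δα = 53.401/0.81 = 65.9 sq m.

65.9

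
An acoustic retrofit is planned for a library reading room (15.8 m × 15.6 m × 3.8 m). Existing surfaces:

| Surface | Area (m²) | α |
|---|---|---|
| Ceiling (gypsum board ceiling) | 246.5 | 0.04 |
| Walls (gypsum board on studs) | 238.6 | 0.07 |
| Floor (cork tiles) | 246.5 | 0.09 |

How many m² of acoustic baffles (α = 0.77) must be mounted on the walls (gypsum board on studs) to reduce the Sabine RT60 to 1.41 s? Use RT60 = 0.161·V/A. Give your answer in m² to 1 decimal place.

83.1

Equivalent absorption area: A₁ = 246.5*0.04 + 238.6*0.07 + 246.5*0.09 = 48.747 m².
Required A₂ = 0.161·936.624/1.41 = 106.948 sabins.
Absorption to add: 106.948 − 48.747 = 58.201 sabins.
Each m² of panel replacing the walls (gypsum board on studs) adds (0.77 − 0.07) = 0.70 sabins.
Panel area = 58.201 / 0.70 = 83.1 m².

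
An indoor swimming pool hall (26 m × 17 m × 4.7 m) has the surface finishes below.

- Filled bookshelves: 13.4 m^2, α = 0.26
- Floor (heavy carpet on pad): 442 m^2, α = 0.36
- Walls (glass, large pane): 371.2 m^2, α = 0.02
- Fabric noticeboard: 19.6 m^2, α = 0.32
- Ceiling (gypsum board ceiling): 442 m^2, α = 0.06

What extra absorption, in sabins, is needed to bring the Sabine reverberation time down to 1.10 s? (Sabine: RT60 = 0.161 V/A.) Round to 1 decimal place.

101.2 sabins

A₁ = Σ Sᵢαᵢ = 13.4×0.26 + 442×0.36 + 371.2×0.02 + 19.6×0.32 + 442×0.06 = 202.820 sabins.
For T = 1.10 s, need A₂ = 0.161·V/T = 0.161·2077.4/1.10 = 304.056 sabins.
Additional absorption ΔA = 304.056 − 202.820 = 101.2 sabins.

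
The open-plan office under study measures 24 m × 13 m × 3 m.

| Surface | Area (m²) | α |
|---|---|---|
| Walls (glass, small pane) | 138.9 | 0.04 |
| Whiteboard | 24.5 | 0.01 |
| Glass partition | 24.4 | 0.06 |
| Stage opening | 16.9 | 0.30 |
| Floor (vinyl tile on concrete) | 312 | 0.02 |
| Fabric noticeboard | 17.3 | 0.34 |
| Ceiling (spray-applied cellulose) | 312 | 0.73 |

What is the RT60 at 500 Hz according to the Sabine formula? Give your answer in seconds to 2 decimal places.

0.60 sec

Summing Sᵢαᵢ: 5.556 + 0.245 + 1.464 + 5.070 + 6.240 + 5.882 + 227.760 → A = 252.217 sabins.
Volume V = 24 × 13 × 3 = 936 m³.
T = 0.161 V/A = 0.161·936/252.217 = 0.60 s.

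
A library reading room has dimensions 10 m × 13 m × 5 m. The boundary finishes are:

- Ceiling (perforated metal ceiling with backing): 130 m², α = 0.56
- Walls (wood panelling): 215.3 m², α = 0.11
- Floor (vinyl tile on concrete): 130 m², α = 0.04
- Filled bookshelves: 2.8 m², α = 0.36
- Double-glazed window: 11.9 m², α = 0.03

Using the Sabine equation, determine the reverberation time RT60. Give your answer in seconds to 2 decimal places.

Total absorption A = 130·0.56 + 215.3·0.11 + 130·0.04 + 2.8·0.36 + 11.9·0.03
  = 72.800 + 23.683 + 5.200 + 1.008 + 0.357 = 103.048 m² sabins.
Room volume: 650 m³.
Sabine: RT60 = 0.161 × 650 / 103.048 = 1.02 s.

1.02 s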